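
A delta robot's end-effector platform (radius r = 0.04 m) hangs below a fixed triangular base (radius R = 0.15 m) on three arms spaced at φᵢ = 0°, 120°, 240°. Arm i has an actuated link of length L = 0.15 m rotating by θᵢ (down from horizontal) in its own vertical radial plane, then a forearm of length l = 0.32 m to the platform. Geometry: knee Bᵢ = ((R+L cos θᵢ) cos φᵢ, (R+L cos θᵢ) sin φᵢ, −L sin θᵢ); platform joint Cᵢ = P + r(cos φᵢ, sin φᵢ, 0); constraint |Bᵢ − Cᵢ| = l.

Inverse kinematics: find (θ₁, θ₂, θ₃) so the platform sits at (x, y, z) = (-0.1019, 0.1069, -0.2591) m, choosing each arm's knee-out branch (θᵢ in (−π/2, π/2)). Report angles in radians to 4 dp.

φ1=0.0° → target in arm frame (-0.1019, 0.1069)
  e−x'=0.2119;  (l²−L²−(e−x')²−y'²−z²)/2L = -0.1452
  θ1 = atan2(B,A) + arccos(C/0.3347) = 1.1342
rotate P by −φ2: (0.1435, 0.0348, -0.2591)
  e−x'=-0.0335;  (l²−L²−(e−x')²−y'²−z²)/2L = 0.0348
  √(A²+B²)=0.2613;  θ2 = -1.6995+1.4373 ≈ -0.2622
arm 3 (φ=240.0°): x'=-0.0416, y'=-0.1417
  A cos θ + B sin θ = C:  0.1516·cos θ + -0.2591·sin θ = -0.1010
  √(A²+B²)=0.3002;  θ3 = -1.0413+1.9140 ≈ 0.8726

θ₁ = 1.1342, θ₂ = -0.2622, θ₃ = 0.8726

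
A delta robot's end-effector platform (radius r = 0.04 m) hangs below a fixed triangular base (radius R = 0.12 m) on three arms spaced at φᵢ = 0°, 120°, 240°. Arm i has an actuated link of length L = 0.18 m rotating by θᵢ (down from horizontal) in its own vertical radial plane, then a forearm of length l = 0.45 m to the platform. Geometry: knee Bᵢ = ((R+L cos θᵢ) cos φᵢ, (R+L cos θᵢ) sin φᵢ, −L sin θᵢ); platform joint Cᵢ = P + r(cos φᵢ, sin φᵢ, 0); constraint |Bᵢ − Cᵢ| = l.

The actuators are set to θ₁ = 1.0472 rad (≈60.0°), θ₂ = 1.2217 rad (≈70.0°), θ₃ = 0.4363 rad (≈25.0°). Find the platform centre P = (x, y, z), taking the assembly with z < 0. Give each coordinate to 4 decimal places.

S1 = (0.1700·cos0.0°, 0.1700·sin0.0°, -0.1559) = (0.1700, 0.0000, -0.1559)
S2 = (0.1416·cos120.0°, 0.1416·sin120.0°, -0.1691) = (-0.0708, 0.1226, -0.1691)
S3 = (0.2431·cos240.0°, 0.2431·sin240.0°, -0.0761) = (-0.1216, -0.2106, -0.0761)
eliminate P² terms by subtracting sphere 1 from 2 and 3
linear system: -0.4816x+0.2452y = -0.0045−-0.0265z; -0.5831x+-0.4211y = 0.0117−0.1596z
Cramer: x(z) = -0.0028+0.0809z;  y(z) = -0.0240+0.2670z
sphere 1 gives Az²+Bz+C=0 with A=1.0779, B=0.2710, C=-0.1478;  B²−4AC=0.7106;  roots -0.5168, 0.2653;  negative root z = -0.5168
x = -0.0446, y = -0.1620

(-0.0446, -0.1620, -0.5168)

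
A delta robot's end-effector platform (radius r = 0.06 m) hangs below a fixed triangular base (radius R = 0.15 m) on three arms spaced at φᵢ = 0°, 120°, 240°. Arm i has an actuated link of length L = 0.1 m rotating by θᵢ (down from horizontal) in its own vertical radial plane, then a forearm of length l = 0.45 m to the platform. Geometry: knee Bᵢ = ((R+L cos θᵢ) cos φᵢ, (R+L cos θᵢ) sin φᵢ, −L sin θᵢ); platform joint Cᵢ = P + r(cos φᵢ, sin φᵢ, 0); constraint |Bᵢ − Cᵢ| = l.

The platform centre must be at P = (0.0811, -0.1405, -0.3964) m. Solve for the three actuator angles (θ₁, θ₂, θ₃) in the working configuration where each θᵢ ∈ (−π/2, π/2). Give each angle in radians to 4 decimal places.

rotate P by −φ1: (0.0811, -0.1405, -0.3964)
  e−x'=0.0089;  (l²−L²−(e−x')²−y'²−z²)/2L = 0.0777
  γ=atan2(-0.3964,0.0089)=-1.5483;  ψ=arccos(0.1961)=1.3735;  θ1=γ+ψ≈-0.1749
φ2=120.0° → target in arm frame (-0.1622, 0.0000)
  A=0.2522, B=-0.3964, C=(l²−L²−A²−y'²−z²)/(2L)=-0.1413
  γ=atan2(-0.3964,0.2522)=-1.0041;  ψ=arccos(-0.3006)=1.8762;  θ2=γ+ψ≈0.8720
rotate P by −φ3: (0.0811, 0.1405, -0.3964)
  A cos θ + B sin θ = C:  0.0089·cos θ + -0.3964·sin θ = 0.0778
  θ3 = atan2(B,A) + arccos(C/0.3965) = -0.1750

θ₁ = -0.1749, θ₂ = 0.8720, θ₃ = -0.1750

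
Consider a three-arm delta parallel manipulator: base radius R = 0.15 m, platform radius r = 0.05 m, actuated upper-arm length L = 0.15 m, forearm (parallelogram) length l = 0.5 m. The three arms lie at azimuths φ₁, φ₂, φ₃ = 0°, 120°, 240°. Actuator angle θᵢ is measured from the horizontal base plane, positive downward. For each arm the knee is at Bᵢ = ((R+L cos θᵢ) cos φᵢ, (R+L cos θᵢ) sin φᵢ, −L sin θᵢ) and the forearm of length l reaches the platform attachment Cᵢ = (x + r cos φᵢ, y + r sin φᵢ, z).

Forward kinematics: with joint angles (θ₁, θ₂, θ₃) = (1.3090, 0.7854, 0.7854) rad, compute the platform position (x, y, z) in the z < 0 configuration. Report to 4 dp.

(-0.1198, 0.0000, -0.5728)

S1 = (0.1388·cos0.0°, 0.1388·sin0.0°, -0.1449) = (0.1388, 0.0000, -0.1449)
φ2=120.0°: virtual centre (-0.1030, 0.1785, -0.1061), radius l
arm 3 at φ=240.0°: (R−r)+L cos θ3 = 0.2061;  S3 = (-0.1030, -0.1785, -0.1061)
|S₂|²−|S₁|² = 0.0134;  |S₃|²−|S₁|² = 0.0134
[-0.4837 0.3569 0.0776]·P = 0.0134;  [-0.4837 -0.3569 0.0776]·P = 0.0134
Cramer: x(z) = -0.0278+0.1605z;  y(z) = 0.0000-0.0000z
quadratic in z: (1.0258)z²+(0.2363)z+(-0.2012)=0, √Δ=0.9389 → z ∈ {-0.5728, 0.3425}; z = -0.5728 (taking z<0)
x = -0.1198, y = 0.0000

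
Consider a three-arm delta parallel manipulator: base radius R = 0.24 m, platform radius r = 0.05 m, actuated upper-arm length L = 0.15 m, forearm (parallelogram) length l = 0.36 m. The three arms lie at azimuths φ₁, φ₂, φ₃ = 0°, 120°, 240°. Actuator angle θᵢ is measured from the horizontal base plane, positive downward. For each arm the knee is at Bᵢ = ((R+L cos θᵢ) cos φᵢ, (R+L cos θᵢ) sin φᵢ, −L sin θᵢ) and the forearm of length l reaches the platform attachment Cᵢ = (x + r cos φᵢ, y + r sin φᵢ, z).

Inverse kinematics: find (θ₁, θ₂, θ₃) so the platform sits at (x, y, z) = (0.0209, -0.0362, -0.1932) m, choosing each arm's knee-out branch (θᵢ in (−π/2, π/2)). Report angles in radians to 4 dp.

rotate P by −φ1: (0.0209, -0.0362, -0.1932)
  e−x'=0.1691;  (l²−L²−(e−x')²−y'²−z²)/2L = 0.1329
  θ1 = atan2(B,A) + arccos(C/0.2568) = 0.1749
rotate P by −φ2: (-0.0418, 0.0000, -0.1932)
  e−x'=0.2318;  (l²−L²−(e−x')²−y'²−z²)/2L = 0.0535
  θ2 = atan2(B,A) + arccos(C/0.3018) = 0.6978
rotate P by −φ3: (0.0209, 0.0362, -0.1932)
  A cos θ + B sin θ = C:  0.1691·cos θ + -0.1932·sin θ = 0.1329
  θ3 = atan2(B,A) + arccos(C/0.2568) = 0.1749

θ₁ = 0.1749, θ₂ = 0.6978, θ₃ = 0.1749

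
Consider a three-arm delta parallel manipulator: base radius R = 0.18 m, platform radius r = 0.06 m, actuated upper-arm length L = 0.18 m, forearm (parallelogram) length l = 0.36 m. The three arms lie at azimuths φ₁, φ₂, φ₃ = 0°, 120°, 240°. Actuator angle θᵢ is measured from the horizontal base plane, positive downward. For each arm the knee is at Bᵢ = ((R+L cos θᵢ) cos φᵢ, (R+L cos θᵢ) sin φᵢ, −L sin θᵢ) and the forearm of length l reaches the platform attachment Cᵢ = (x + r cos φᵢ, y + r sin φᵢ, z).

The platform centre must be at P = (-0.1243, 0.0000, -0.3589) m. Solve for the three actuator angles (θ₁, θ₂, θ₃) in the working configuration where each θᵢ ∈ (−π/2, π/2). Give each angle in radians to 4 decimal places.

θ₁ = 1.2214, θ₂ = 0.5234, θ₃ = 0.5234

φ1=0.0° → target in arm frame (-0.1243, 0.0000)
  A=0.2443, B=-0.3589, C=(l²−L²−A²−y'²−z²)/(2L)=-0.2536
  θ1 = atan2(B,A) + arccos(C/0.4342) = 1.2214
φ2=120.0° → target in arm frame (0.0621, 0.1076)
  A cos θ + B sin θ = C:  0.0579·cos θ + -0.3589·sin θ = -0.1293
  θ2 = atan2(B,A) + arccos(C/0.3635) = 0.5234
rotate P by −φ3: (0.0622, -0.1076, -0.3589)
  A=0.0578, B=-0.3589, C=(l²−L²−A²−y'²−z²)/(2L)=-0.1293
  γ=atan2(-0.3589,0.0578)=-1.4110;  ψ=arccos(-0.3556)=1.9344;  θ3=γ+ψ≈0.5234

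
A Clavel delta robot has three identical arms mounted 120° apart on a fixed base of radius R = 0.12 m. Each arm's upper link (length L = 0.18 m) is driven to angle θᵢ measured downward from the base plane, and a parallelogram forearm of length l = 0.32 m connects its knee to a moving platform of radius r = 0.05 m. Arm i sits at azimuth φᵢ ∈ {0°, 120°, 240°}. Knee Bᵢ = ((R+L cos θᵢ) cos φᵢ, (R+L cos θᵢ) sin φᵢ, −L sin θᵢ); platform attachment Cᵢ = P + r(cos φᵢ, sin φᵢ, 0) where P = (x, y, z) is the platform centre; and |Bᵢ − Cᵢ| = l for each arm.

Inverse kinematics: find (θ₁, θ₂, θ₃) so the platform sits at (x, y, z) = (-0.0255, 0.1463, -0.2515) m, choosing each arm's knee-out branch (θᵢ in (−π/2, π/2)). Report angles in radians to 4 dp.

θ₁ = 0.6109, θ₂ = -0.2622, θ₃ = 0.9597

φ1=0.0° → target in arm frame (-0.0255, 0.1463)
  A cos θ + B sin θ = C:  0.0955·cos θ + -0.2515·sin θ = -0.0660
  √(A²+B²)=0.2690;  θ1 = -1.2079+1.8188 ≈ 0.6109
arm 2 (φ=120.0°): x'=0.1394, y'=-0.0511
  A=-0.0694, B=-0.2515, C=(l²−L²−A²−y'²−z²)/(2L)=-0.0019
  γ=atan2(-0.2515,-0.0694)=-1.8402;  ψ=arccos(-0.0073)=1.5781;  θ2=γ+ψ≈-0.2622
arm 3 (φ=240.0°): x'=-0.1139, y'=-0.0952
  A cos θ + B sin θ = C:  0.1839·cos θ + -0.2515·sin θ = -0.1004
  √(A²+B²)=0.3116;  θ3 = -0.9393+1.8990 ≈ 0.9597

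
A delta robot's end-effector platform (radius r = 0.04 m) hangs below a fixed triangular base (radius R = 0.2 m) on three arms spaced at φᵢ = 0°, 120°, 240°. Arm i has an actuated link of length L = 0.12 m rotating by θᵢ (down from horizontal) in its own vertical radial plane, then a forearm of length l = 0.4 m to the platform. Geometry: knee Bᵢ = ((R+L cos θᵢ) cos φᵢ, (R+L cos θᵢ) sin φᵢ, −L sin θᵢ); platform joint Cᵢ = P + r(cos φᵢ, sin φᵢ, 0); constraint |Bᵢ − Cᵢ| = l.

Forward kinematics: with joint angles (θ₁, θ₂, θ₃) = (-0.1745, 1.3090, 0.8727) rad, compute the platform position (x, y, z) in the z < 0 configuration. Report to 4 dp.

(0.1433, -0.0516, -0.3522)

arm 1 at φ=0.0°: (R−r)+L cos θ1 = 0.2782;  O1 = (0.2782, 0.0000, 0.0208)
O2 = (0.1911·cos120.0°, 0.1911·sin120.0°, -0.1159) = (-0.0955, 0.1655, -0.1159)
arm 3 at φ=240.0°: (R−r)+L cos θ3 = 0.2371;  O3 = (-0.1186, -0.2054, -0.0919)
|O₂|²−|O₁|² = -0.0279;  |O₃|²−|O₁|² = -0.0131
[-0.7474 0.3309 -0.2735]·P = -0.0279;  [-0.7935 -0.4107 -0.2255]·P = -0.0131
Cramer: x(z) = 0.0277-0.3283z;  y(z) = -0.0216+0.0851z
quadratic in z: (1.1150)z²+(0.1191)z+(-0.0964)=0, √Δ=0.6663 → z ∈ {-0.3522, 0.2454}; z = -0.3522 (taking z<0)
x = 0.1433, y = -0.0516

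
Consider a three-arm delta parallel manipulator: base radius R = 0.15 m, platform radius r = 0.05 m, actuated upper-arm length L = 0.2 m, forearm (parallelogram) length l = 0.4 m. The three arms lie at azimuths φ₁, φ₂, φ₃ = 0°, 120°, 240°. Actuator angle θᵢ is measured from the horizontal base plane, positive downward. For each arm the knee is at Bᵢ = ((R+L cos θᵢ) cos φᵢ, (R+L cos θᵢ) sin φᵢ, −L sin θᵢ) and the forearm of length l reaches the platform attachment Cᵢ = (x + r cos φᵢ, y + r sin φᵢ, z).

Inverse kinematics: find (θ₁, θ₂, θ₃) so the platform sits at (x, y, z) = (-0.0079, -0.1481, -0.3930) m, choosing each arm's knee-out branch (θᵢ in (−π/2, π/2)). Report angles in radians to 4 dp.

θ₁ = 0.6984, θ₂ = 1.0474, θ₃ = 0.1747

φ1=0.0° → target in arm frame (-0.0079, -0.1481)
  A cos θ + B sin θ = C:  0.1079·cos θ + -0.3930·sin θ = -0.1701
  θ1 = atan2(B,A) + arccos(C/0.4075) = 0.6984
φ2=120.0° → target in arm frame (-0.1243, 0.0809)
  A cos θ + B sin θ = C:  0.2243·cos θ + -0.3930·sin θ = -0.2283
  √(A²+B²)=0.4525;  θ2 = -1.0522+2.0995 ≈ 1.0474
rotate P by −φ3: (0.1322, 0.0672, -0.3930)
  A=-0.0322, B=-0.3930, C=(l²−L²−A²−y'²−z²)/(2L)=-0.1000
  γ=atan2(-0.3930,-0.0322)=-1.6526;  ψ=arccos(-0.2536)=1.8272;  θ3=γ+ψ≈0.1747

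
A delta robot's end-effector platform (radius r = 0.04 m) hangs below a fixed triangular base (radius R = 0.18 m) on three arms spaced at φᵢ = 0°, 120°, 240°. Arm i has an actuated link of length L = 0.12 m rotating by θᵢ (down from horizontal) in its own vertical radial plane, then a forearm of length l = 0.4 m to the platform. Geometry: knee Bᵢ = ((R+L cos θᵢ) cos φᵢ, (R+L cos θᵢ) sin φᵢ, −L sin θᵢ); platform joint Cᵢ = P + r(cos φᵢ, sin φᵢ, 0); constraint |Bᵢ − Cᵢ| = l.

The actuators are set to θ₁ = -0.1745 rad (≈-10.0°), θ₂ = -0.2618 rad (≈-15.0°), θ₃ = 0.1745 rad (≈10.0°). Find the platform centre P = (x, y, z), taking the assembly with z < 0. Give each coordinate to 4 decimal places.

arm 1 at φ=0.0°: ρ1 = 0.2582;  O1 = (0.2582, 0.0000, 0.0208)
O2 = (0.2559·cos120.0°, 0.2559·sin120.0°, 0.0311) = (-0.1280, 0.2216, 0.0311)
φ3=240.0°: virtual centre (-0.1291, -0.2236, -0.0208), radius l
subtract pairs → two planes through P
plane₁₂: -0.7723x+0.4433y+0.0204z = -0.0006
det = 0.6887;  x = 0.0004+-0.0404z,  y = -0.0007+-0.1165z
sphere 1 gives Az²+Bz+C=0 with A=1.0152, B=-0.0207, C=-0.0931;  B²−4AC=0.3786;  roots -0.2928, 0.3132;  negative root z = -0.2928
x = 0.0122, y = 0.0334

(0.0122, 0.0334, -0.2928)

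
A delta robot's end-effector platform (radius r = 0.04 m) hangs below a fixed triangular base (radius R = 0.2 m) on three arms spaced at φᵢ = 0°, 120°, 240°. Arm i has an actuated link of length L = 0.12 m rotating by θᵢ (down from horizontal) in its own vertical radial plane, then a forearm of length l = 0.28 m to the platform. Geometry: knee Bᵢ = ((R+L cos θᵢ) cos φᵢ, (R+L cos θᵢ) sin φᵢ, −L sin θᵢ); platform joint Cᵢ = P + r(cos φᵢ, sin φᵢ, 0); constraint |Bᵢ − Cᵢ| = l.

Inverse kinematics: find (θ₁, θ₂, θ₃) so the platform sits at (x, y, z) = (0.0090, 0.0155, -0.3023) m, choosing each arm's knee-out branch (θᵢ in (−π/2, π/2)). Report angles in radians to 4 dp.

φ1=0.0° → target in arm frame (0.0090, 0.0155)
  e−x'=0.1510;  (l²−L²−(e−x')²−y'²−z²)/2L = -0.2101
  γ=atan2(-0.3023,0.1510)=-1.1075;  ψ=arccos(-0.6218)=2.2418;  θ1=γ+ψ≈1.1343
arm 2 (φ=120.0°): x'=0.0089, y'=-0.0155
  A cos θ + B sin θ = C:  0.1511·cos θ + -0.3023·sin θ = -0.2102
  γ=atan2(-0.3023,0.1511)=-1.1073;  ψ=arccos(-0.6220)=2.2421;  θ2=γ+ψ≈1.1348
rotate P by −φ3: (-0.0179, 0.0000, -0.3023)
  e−x'=0.1779;  (l²−L²−(e−x')²−y'²−z²)/2L = -0.2460
  √(A²+B²)=0.3508;  θ3 = -1.0388+2.3481 ≈ 1.3092

θ₁ = 1.1343, θ₂ = 1.1348, θ₃ = 1.3092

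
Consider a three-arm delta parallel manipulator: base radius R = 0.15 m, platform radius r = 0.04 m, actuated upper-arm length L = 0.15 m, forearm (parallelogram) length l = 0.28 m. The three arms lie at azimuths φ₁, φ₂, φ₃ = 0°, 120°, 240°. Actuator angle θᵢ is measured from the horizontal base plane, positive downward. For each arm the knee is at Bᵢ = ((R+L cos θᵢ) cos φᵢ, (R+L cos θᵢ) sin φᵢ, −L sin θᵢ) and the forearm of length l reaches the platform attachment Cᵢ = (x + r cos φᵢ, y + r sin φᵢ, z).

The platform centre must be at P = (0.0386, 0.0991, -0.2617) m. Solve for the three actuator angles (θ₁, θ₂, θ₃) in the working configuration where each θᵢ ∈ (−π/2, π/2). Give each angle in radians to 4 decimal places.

rotate P by −φ1: (0.0386, 0.0991, -0.2617)
  A=0.0714, B=-0.2617, C=(l²−L²−A²−y'²−z²)/(2L)=-0.0917
  √(A²+B²)=0.2713;  θ1 = -1.3044+1.9156 ≈ 0.6111
rotate P by −φ2: (0.0665, -0.0830, -0.2617)
  A cos θ + B sin θ = C:  0.0435·cos θ + -0.2617·sin θ = -0.0712
  θ2 = atan2(B,A) + arccos(C/0.2653) = 0.4364
φ3=240.0° → target in arm frame (-0.1051, -0.0161)
  e−x'=0.2151;  (l²−L²−(e−x')²−y'²−z²)/2L = -0.1971
  θ3 = atan2(B,A) + arccos(C/0.3388) = 1.3089

θ₁ = 0.6111, θ₂ = 0.4364, θ₃ = 1.3089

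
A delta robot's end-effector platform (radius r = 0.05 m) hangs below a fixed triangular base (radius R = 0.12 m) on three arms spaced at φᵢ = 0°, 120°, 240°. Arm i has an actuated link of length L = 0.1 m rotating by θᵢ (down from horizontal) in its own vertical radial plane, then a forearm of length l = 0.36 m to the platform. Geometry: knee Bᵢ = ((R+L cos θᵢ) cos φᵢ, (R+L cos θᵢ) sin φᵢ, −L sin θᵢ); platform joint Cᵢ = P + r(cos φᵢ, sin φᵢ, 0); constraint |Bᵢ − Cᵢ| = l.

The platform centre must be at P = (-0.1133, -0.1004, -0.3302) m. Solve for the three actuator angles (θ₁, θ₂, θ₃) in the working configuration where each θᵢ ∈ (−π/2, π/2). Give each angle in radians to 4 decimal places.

θ₁ = 0.9605, θ₂ = 0.6115, θ₃ = -0.2615

φ1=0.0° → target in arm frame (-0.1133, -0.1004)
  A cos θ + B sin θ = C:  0.1833·cos θ + -0.3302·sin θ = -0.1656
  γ=atan2(-0.3302,0.1833)=-1.0640;  ψ=arccos(-0.4384)=2.0246;  θ1=γ+ψ≈0.9605
arm 2 (φ=120.0°): x'=-0.0303, y'=0.1483
  A=0.1003, B=-0.3302, C=(l²−L²−A²−y'²−z²)/(2L)=-0.1075
  √(A²+B²)=0.3451;  θ2 = -1.2759+1.8874 ≈ 0.6115
arm 3 (φ=240.0°): x'=0.1436, y'=-0.0479
  A cos θ + B sin θ = C:  -0.0736·cos θ + -0.3302·sin θ = 0.0143
  θ3 = atan2(B,A) + arccos(C/0.3383) = -0.2615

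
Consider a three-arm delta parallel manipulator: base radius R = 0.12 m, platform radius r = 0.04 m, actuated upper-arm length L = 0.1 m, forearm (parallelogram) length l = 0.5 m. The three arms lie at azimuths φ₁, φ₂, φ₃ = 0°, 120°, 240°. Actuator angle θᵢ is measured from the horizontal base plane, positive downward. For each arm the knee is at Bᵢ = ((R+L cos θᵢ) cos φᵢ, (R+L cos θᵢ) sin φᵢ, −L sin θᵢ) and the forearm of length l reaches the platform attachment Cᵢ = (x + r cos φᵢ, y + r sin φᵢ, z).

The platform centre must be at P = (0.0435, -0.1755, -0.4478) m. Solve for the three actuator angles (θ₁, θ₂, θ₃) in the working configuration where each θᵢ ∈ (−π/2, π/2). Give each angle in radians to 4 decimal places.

θ₁ = -0.0005, θ₂ = 0.7851, θ₃ = -0.3494

rotate P by −φ1: (0.0435, -0.1755, -0.4478)
  e−x'=0.0365;  (l²−L²−(e−x')²−y'²−z²)/2L = 0.0367
  θ1 = atan2(B,A) + arccos(C/0.4493) = -0.0005
φ2=120.0° → target in arm frame (-0.1737, 0.0501)
  e−x'=0.2537;  (l²−L²−(e−x')²−y'²−z²)/2L = -0.1371
  γ=atan2(-0.4478,0.2537)=-1.0553;  ψ=arccos(-0.2663)=1.8404;  θ2=γ+ψ≈0.7851
rotate P by −φ3: (0.1302, 0.1254, -0.4478)
  A cos θ + B sin θ = C:  -0.0502·cos θ + -0.4478·sin θ = 0.1061
  √(A²+B²)=0.4506;  θ3 = -1.6825+1.3331 ≈ -0.3494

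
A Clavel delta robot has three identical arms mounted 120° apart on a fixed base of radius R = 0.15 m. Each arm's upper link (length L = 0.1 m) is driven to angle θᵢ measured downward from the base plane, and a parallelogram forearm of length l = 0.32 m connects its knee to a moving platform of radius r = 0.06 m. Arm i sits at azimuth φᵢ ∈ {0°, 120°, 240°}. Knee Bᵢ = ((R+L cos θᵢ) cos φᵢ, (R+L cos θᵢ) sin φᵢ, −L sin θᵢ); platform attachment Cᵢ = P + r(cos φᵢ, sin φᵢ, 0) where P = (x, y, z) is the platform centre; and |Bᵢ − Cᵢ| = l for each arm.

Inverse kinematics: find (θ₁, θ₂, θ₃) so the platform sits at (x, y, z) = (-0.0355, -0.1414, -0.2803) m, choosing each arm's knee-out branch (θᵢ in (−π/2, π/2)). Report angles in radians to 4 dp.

θ₁ = 0.7858, θ₂ = 1.1348, θ₃ = -0.3487

rotate P by −φ1: (-0.0355, -0.1414, -0.2803)
  e−x'=0.1255;  (l²−L²−(e−x')²−y'²−z²)/2L = -0.1096
  θ1 = atan2(B,A) + arccos(C/0.3071) = 0.7858
rotate P by −φ2: (-0.1047, 0.1014, -0.2803)
  A cos θ + B sin θ = C:  0.1947·cos θ + -0.2803·sin θ = -0.1718
  θ2 = atan2(B,A) + arccos(C/0.3413) = 1.1348
arm 3 (φ=240.0°): x'=0.1402, y'=0.0400
  e−x'=-0.0502;  (l²−L²−(e−x')²−y'²−z²)/2L = 0.0486
  √(A²+B²)=0.2848;  θ3 = -1.7480+1.3994 ≈ -0.3487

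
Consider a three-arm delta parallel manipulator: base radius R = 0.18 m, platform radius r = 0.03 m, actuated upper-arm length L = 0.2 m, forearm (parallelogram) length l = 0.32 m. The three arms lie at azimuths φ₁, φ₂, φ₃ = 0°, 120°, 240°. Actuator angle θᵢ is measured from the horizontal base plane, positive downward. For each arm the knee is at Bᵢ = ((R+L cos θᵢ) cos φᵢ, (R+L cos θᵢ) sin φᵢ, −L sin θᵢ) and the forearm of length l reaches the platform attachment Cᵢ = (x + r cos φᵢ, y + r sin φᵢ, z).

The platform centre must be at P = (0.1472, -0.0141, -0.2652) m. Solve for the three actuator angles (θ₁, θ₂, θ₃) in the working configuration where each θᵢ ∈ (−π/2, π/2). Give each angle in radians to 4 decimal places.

θ₁ = 0.0873, θ₂ = 1.3089, θ₃ = 1.2213

φ1=0.0° → target in arm frame (0.1472, -0.0141)
  A cos θ + B sin θ = C:  0.0028·cos θ + -0.2652·sin θ = -0.0203
  γ=atan2(-0.2652,0.0028)=-1.5602;  ψ=arccos(-0.0767)=1.6476;  θ1=γ+ψ≈0.0873
φ2=120.0° → target in arm frame (-0.0858, -0.1204)
  A=0.2358, B=-0.2652, C=(l²−L²−A²−y'²−z²)/(2L)=-0.1951
  √(A²+B²)=0.3549;  θ2 = -0.8440+2.1529 ≈ 1.3089
rotate P by −φ3: (-0.0614, 0.1345, -0.2652)
  A cos θ + B sin θ = C:  0.2114·cos θ + -0.2652·sin θ = -0.1768
  √(A²+B²)=0.3391;  θ3 = -0.8978+2.1191 ≈ 1.2213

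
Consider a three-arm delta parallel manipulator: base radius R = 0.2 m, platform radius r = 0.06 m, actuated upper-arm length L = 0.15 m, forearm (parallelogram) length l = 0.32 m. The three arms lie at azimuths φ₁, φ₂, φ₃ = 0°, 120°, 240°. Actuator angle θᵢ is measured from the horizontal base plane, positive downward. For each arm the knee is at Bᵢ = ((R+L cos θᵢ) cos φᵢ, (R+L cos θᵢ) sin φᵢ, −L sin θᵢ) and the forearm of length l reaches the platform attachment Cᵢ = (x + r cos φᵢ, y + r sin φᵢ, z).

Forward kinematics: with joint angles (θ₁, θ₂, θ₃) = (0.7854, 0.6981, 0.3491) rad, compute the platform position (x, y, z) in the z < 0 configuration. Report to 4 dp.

(-0.0296, -0.0328, -0.2653)

S1 = (0.2461·cos0.0°, 0.2461·sin0.0°, -0.1061) = (0.2461, 0.0000, -0.1061)
φ2=120.0°: virtual centre (-0.1275, 0.2208, -0.0964), radius l
S3 = (0.2810·cos240.0°, 0.2810·sin240.0°, -0.0513) = (-0.1405, -0.2433, -0.0513)
eliminate P² terms by subtracting sphere 1 from 2 and 3
linear system: -0.7470x+0.4415y = 0.0025−0.0193z; -0.7731x+-0.4866y = 0.0098−0.1095z
det = 0.7049;  x = -0.0078+0.0819z,  y = -0.0076+0.0949z
sphere 1 gives Az²+Bz+C=0 with A=1.0157, B=0.1691, C=-0.0266;  B²−4AC=0.1368;  roots -0.2653, 0.0988;  negative root z = -0.2653
x = -0.0296, y = -0.0328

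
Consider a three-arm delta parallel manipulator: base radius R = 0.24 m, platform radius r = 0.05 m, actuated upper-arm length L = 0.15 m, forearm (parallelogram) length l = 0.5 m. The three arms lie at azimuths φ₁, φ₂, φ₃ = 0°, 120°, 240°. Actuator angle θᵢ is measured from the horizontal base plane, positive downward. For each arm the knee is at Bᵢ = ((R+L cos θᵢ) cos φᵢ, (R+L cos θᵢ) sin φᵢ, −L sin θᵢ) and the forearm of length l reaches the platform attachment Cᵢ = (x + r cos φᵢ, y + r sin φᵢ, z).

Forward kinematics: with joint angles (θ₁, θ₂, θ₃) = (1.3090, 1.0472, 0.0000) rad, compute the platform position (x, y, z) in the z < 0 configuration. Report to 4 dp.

(-0.1245, -0.1353, -0.4718)

centre 1 = (0.2288·cos0.0°, 0.2288·sin0.0°, -0.1449) = (0.2288, 0.0000, -0.1449)
arm 2 at φ=120.0°: e+L cos θ2 = 0.2650;  centre 2 = (-0.1325, 0.2295, -0.1299)
arm 3 at φ=240.0°: e+L cos θ3 = 0.3400;  centre 3 = (-0.1700, -0.2944, 0.0000)
subtract pairs → two planes through P
linear system: -0.7226x+0.4590y = 0.0137−0.0300z; -0.7976x+-0.5889y = 0.0422−0.2898z
Cramer: x(z) = -0.0347+0.1903z;  y(z) = -0.0247+0.2343z
sphere 1 gives Az²+Bz+C=0 with A=1.0911, B=0.1779, C=-0.1589;  B²−4AC=0.7253;  roots -0.4718, 0.3088;  negative root z = -0.4718
x = -0.1245, y = -0.1353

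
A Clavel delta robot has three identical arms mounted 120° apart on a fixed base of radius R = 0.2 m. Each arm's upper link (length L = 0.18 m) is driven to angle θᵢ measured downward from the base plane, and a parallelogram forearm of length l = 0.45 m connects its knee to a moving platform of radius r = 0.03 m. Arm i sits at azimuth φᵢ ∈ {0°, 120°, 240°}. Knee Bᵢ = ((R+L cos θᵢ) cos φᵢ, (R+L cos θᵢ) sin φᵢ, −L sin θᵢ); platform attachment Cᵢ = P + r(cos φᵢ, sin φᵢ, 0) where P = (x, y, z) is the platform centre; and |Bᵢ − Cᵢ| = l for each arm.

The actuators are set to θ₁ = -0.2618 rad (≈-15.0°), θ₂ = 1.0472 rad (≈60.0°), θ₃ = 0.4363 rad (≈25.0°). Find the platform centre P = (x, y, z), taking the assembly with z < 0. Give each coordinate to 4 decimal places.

(0.1350, -0.0870, -0.3424)

φ1=0.0°: virtual centre (0.3439, 0.0000, 0.0466), radius l
centre 2 = (0.2600·cos120.0°, 0.2600·sin120.0°, -0.1559) = (-0.1300, 0.2252, -0.1559)
arm 3 at φ=240.0°: ρ3 = 0.3331;  centre 3 = (-0.1666, -0.2885, -0.0761)
|centre ₂|²−|centre ₁|² = -0.0285;  |centre ₃|²−|centre ₁|² = -0.0036
linear system: -0.9477x+0.4503y = -0.0285−-0.4049z; -1.0209x+-0.5770y = -0.0036−-0.2453z
det = 1.0066;  x = 0.0180+-0.3419z,  y = -0.0255+0.1797z
into |P−centre ₁|² = l²: 1.1492z² + 0.1205z + -0.0935 = 0;  Δ = 0.4442;  z = -0.3424 or 0.2376 → z<0 root = -0.3424
x = 0.1350, y = -0.0870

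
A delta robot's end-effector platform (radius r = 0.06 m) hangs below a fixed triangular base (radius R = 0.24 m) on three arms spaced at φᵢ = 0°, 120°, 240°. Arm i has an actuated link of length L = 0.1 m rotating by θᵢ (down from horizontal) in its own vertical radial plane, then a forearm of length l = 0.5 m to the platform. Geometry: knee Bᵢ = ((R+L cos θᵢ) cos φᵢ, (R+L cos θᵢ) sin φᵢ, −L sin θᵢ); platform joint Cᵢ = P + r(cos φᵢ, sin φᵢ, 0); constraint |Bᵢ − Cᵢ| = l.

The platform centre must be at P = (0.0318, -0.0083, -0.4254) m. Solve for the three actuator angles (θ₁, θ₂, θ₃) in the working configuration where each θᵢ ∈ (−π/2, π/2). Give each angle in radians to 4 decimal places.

θ₁ = -0.0880, θ₂ = 0.2615, θ₃ = 0.1743

arm 1 (φ=0.0°): x'=0.0318, y'=-0.0083
  A=0.1482, B=-0.4254, C=(l²−L²−A²−y'²−z²)/(2L)=0.1850
  θ1 = atan2(B,A) + arccos(C/0.4505) = -0.0880
arm 2 (φ=120.0°): x'=-0.0231, y'=-0.0234
  A=0.2031, B=-0.4254, C=(l²−L²−A²−y'²−z²)/(2L)=0.0862
  θ2 = atan2(B,A) + arccos(C/0.4714) = 0.2615
φ3=240.0° → target in arm frame (-0.0087, 0.0317)
  e−x'=0.1887;  (l²−L²−(e−x')²−y'²−z²)/2L = 0.1121
  θ3 = atan2(B,A) + arccos(C/0.4654) = 0.1743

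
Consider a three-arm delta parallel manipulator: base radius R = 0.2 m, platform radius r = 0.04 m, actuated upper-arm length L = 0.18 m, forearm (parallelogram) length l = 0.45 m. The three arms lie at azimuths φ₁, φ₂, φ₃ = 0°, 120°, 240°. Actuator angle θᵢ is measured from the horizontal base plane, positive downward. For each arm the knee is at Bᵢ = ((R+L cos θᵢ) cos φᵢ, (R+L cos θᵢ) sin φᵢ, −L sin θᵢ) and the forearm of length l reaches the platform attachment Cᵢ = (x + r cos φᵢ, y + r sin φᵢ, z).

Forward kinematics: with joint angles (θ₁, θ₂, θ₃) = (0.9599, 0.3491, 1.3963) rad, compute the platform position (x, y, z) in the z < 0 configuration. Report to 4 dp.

arm 1 at φ=0.0°: e+L cos θ1 = 0.2632;  O1 = (0.2632, 0.0000, -0.1474)
arm 2 at φ=120.0°: e+L cos θ2 = 0.3291;  O2 = (-0.1646, 0.2850, -0.0616)
φ3=240.0°: virtual centre (-0.0956, -0.1656, -0.1773), radius l
eliminate P² terms by subtracting sphere 1 from 2 and 3
plane₁₂: -0.8556x+0.5701y+0.1717z = 0.0211
det = 0.6926;  x = 0.0089+0.0330z,  y = 0.0503+-0.2517z
quadratic in z: (1.0644)z²+(0.2528)z+(-0.1135)=0, √Δ=0.7398 → z ∈ {-0.4662, 0.2288}; z = -0.4662 (taking z<0)
x = -0.0065, y = 0.1676

(-0.0065, 0.1676, -0.4662)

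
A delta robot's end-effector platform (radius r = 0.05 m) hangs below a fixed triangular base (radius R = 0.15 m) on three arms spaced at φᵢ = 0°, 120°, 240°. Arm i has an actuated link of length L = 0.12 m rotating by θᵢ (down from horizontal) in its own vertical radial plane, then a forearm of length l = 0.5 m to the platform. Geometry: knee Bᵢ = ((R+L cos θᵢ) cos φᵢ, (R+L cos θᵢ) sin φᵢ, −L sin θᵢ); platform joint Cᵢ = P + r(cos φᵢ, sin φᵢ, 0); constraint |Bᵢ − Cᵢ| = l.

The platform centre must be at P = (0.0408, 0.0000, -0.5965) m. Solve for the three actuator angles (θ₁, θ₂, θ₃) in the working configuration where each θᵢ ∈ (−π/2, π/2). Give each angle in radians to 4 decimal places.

rotate P by −φ1: (0.0408, 0.0000, -0.5965)
  e−x'=0.0592;  (l²−L²−(e−x')²−y'²−z²)/2L = -0.5155
  θ1 = atan2(B,A) + arccos(C/0.5994) = 1.1341
rotate P by −φ2: (-0.0204, -0.0353, -0.5965)
  A cos θ + B sin θ = C:  0.1204·cos θ + -0.5965·sin θ = -0.5665
  √(A²+B²)=0.6085;  θ2 = -1.3716+2.7677 ≈ 1.3961
arm 3 (φ=240.0°): x'=-0.0204, y'=0.0353
  A cos θ + B sin θ = C:  0.1204·cos θ + -0.5965·sin θ = -0.5665
  γ=atan2(-0.5965,0.1204)=-1.3716;  ψ=arccos(-0.9309)=2.7677;  θ3=γ+ψ≈1.3961

θ₁ = 1.1341, θ₂ = 1.3961, θ₃ = 1.3961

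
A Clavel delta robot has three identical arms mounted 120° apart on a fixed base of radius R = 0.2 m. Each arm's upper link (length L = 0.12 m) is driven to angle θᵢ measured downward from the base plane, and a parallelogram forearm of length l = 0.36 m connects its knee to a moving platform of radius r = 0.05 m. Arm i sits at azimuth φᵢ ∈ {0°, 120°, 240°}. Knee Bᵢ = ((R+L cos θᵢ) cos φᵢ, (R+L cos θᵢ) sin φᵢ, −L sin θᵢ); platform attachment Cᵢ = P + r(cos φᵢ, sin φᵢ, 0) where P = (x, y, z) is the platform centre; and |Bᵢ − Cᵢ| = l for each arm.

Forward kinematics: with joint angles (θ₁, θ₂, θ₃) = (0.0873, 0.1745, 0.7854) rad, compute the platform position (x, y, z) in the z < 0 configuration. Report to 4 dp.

arm 1 at φ=0.0°: ρ1 = 0.2695;  S1 = (0.2695, 0.0000, -0.0105)
S2 = (0.2682·cos120.0°, 0.2682·sin120.0°, -0.0208) = (-0.1341, 0.2322, -0.0208)
φ3=240.0°: virtual centre (-0.1174, -0.2034, -0.0849), radius l
subtract pairs → two planes through P
linear system: -0.8073x+0.4645y = -0.0004−-0.0207z; -0.7739x+-0.4068y = -0.0104−-0.1488z
Cramer: x(z) = 0.0073-0.1127z;  y(z) = 0.0118-0.1513z
quadratic in z: (1.0356)z²+(0.0765)z+(-0.0606)=0, √Δ=0.5067 → z ∈ {-0.2816, 0.2077}; z = -0.2816 (taking z<0)
x = 0.0390, y = 0.0543

(0.0390, 0.0543, -0.2816)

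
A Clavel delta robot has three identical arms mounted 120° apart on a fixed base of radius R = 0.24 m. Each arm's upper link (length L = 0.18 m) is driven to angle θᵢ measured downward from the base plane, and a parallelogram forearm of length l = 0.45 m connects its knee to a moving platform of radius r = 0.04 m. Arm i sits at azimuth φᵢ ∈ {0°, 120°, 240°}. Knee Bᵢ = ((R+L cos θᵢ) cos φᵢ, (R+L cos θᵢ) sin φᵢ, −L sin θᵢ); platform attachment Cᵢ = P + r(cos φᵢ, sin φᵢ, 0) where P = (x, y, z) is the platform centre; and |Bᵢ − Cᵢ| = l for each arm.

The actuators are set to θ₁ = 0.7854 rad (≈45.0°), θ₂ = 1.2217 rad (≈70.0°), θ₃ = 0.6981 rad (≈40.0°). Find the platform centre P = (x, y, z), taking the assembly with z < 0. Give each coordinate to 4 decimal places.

arm 1 at φ=0.0°: (R−r)+L cos θ1 = 0.3273;  S1 = (0.3273, 0.0000, -0.1273)
S2 = (0.2616·cos120.0°, 0.2616·sin120.0°, -0.1691) = (-0.1308, 0.2265, -0.1691)
arm 3 at φ=240.0°: (R−r)+L cos θ3 = 0.3379;  S3 = (-0.1689, -0.2926, -0.1157)
|S₂|²−|S₁|² = -0.0263;  |S₃|²−|S₁|² = 0.0042
[-0.9161 0.4531 -0.0837]·P = -0.0263;  [-0.9924 -0.5852 0.0232]·P = 0.0042
Cramer: x(z) = 0.0137-0.0391z;  y(z) = -0.0304+0.1058z
into |P−S₁|² = l²: 1.0127z² + 0.2726z + -0.0870 = 0;  Δ = 0.4268;  z = -0.4571 or 0.1879 → z<0 root = -0.4571
x = 0.0315, y = -0.0788

(0.0315, -0.0788, -0.4571)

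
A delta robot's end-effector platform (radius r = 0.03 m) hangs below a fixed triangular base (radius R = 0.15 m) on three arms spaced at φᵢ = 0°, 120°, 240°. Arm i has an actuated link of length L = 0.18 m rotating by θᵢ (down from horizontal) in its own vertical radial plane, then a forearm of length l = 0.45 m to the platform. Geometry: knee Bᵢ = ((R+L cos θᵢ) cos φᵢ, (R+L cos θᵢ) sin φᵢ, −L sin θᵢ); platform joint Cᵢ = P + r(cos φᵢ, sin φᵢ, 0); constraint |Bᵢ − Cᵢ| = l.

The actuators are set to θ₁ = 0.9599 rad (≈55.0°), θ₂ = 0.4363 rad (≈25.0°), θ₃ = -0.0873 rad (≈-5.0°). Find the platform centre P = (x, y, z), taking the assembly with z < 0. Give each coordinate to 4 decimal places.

(-0.1460, -0.0732, -0.3940)

centre 1 = (0.2232·cos0.0°, 0.2232·sin0.0°, -0.1474) = (0.2232, 0.0000, -0.1474)
φ2=120.0°: virtual centre (-0.1416, 0.2452, -0.0761), radius l
centre 3 = (0.2993·cos240.0°, 0.2993·sin240.0°, 0.0157) = (-0.1497, -0.2592, 0.0157)
|centre ₂|²−|centre ₁|² = 0.0144;  |centre ₃|²−|centre ₁|² = 0.0183
plane₁₂: -0.7296x+0.4904y+0.1428z = 0.0144
det = 0.7440;  x = -0.0220+0.3145z,  y = -0.0035+0.1769z
into |P−centre ₁|² = l²: 1.1302z² + 0.1393z + -0.1206 = 0;  Δ = 0.5645;  z = -0.3940 or 0.2707 → z<0 root = -0.3940
x = -0.1460, y = -0.0732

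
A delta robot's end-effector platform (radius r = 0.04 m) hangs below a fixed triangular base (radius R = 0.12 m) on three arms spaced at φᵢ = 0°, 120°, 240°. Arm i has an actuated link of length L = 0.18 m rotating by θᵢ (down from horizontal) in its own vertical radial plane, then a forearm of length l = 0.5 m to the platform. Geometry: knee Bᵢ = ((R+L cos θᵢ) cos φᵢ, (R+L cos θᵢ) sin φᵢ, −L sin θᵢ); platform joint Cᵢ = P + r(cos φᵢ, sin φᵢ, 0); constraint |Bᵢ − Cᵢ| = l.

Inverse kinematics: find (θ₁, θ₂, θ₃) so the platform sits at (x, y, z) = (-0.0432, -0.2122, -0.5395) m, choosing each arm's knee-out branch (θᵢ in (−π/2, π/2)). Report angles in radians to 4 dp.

θ₁ = 0.9600, θ₂ = 1.2218, θ₃ = 0.2620

rotate P by −φ1: (-0.0432, -0.2122, -0.5395)
  A cos θ + B sin θ = C:  0.1232·cos θ + -0.5395·sin θ = -0.3713
  √(A²+B²)=0.5534;  θ1 = -1.3463+2.3063 ≈ 0.9600
arm 2 (φ=120.0°): x'=-0.1622, y'=0.1435
  A=0.2422, B=-0.5395, C=(l²−L²−A²−y'²−z²)/(2L)=-0.4242
  √(A²+B²)=0.5914;  θ2 = -1.1489+2.3707 ≈ 1.2218
rotate P by −φ3: (0.2054, 0.0687, -0.5395)
  A cos θ + B sin θ = C:  -0.1254·cos θ + -0.5395·sin θ = -0.2608
  θ3 = atan2(B,A) + arccos(C/0.5539) = 0.2620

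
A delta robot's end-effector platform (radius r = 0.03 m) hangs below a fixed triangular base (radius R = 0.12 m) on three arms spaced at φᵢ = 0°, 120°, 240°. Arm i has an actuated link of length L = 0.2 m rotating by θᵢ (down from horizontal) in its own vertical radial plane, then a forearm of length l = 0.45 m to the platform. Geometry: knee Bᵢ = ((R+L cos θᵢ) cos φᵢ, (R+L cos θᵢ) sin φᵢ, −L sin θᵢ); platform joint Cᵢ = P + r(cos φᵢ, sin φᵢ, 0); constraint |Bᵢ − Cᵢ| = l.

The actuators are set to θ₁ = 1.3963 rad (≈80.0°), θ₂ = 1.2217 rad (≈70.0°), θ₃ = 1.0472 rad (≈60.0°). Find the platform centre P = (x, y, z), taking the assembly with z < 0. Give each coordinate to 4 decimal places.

φ1=0.0°: virtual centre (0.1247, 0.0000, -0.1970), radius l
O2 = (0.1584·cos120.0°, 0.1584·sin120.0°, -0.1879) = (-0.0792, 0.1372, -0.1879)
arm 3 at φ=240.0°: ρ3 = 0.1900;  O3 = (-0.0950, -0.1645, -0.1732)
subtract pairs → two planes through P
plane₁₂: -0.4079x+0.2744y+0.0181z = 0.0061
det = 0.2548;  x = -0.0205+0.0745z,  y = -0.0084+0.0449z
sphere 1 gives Az²+Bz+C=0 with A=1.0076, B=0.3715, C=-0.1426;  B²−4AC=0.7126;  roots -0.6033, 0.2345;  negative root z = -0.6033
x = -0.0654, y = -0.0355

(-0.0654, -0.0355, -0.6033)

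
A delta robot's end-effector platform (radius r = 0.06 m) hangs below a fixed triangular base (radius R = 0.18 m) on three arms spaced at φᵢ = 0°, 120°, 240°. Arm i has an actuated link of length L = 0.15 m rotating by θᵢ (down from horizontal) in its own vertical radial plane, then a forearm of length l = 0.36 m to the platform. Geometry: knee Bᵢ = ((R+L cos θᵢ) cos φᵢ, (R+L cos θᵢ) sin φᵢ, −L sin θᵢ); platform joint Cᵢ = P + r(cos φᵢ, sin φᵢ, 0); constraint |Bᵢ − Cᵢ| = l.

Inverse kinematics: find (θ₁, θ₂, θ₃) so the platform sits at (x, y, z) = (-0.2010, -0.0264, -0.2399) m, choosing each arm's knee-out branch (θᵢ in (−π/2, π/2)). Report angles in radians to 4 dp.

φ1=0.0° → target in arm frame (-0.2010, -0.0264)
  A cos θ + B sin θ = C:  0.3210·cos θ + -0.2399·sin θ = -0.1806
  √(A²+B²)=0.4007;  θ1 = -0.6418+2.0384 ≈ 1.3966
φ2=120.0° → target in arm frame (0.0776, 0.1873)
  e−x'=0.0424;  (l²−L²−(e−x')²−y'²−z²)/2L = 0.0423
  √(A²+B²)=0.2436;  θ2 = -1.3960+1.3964 ≈ 0.0004
φ3=240.0° → target in arm frame (0.1234, -0.1609)
  e−x'=-0.0034;  (l²−L²−(e−x')²−y'²−z²)/2L = 0.0789
  √(A²+B²)=0.2399;  θ3 = -1.5848+1.2359 ≈ -0.3489

θ₁ = 1.3966, θ₂ = 0.0004, θ₃ = -0.3489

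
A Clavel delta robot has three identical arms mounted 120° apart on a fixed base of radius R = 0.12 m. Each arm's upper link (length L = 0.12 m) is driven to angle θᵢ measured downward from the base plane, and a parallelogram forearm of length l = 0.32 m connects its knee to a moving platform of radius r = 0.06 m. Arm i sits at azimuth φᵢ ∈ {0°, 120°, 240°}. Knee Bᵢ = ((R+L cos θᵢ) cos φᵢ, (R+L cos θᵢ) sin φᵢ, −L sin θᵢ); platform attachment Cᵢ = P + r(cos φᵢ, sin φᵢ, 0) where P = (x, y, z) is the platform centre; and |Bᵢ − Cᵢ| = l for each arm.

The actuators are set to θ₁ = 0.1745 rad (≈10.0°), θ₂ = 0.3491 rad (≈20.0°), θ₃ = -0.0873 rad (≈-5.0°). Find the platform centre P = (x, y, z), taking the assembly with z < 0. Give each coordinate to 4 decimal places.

(-0.0048, -0.0484, -0.2789)

φ1=0.0°: virtual centre (0.1782, 0.0000, -0.0208), radius l
φ2=120.0°: virtual centre (-0.0864, 0.1496, -0.0410), radius l
arm 3 at φ=240.0°: e+L cos θ3 = 0.1795;  S3 = (-0.0898, -0.1555, 0.0105)
subtract pairs → two planes through P
plane₁₂: -0.5291x+0.2992y+-0.0404z = -0.0006
det = 0.3249;  x = 0.0005+0.0190z,  y = -0.0013+0.1686z
sphere 1 gives Az²+Bz+C=0 with A=1.0288, B=0.0345, C=-0.0704;  B²−4AC=0.2908;  roots -0.2789, 0.2453;  negative root z = -0.2789
x = -0.0048, y = -0.0484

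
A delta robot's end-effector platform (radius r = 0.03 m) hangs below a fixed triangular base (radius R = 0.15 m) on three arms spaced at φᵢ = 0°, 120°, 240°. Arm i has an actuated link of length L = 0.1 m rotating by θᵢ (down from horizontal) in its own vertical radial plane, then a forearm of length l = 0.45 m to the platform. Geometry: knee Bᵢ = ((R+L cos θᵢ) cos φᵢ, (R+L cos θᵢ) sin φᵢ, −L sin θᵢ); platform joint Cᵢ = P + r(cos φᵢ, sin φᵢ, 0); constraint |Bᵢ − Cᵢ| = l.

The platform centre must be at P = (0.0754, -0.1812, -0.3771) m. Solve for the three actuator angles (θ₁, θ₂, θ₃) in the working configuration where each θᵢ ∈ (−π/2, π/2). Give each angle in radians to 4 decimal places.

arm 1 (φ=0.0°): x'=0.0754, y'=-0.1812
  A cos θ + B sin θ = C:  0.0446·cos θ + -0.3771·sin θ = 0.0774
  θ1 = atan2(B,A) + arccos(C/0.3797) = -0.0875
arm 2 (φ=120.0°): x'=-0.1946, y'=0.0253
  A cos θ + B sin θ = C:  0.3146·cos θ + -0.3771·sin θ = -0.2467
  θ2 = atan2(B,A) + arccos(C/0.4911) = 1.2215
rotate P by −φ3: (0.1192, 0.1559, -0.3771)
  A cos θ + B sin θ = C:  0.0008·cos θ + -0.3771·sin θ = 0.1300
  θ3 = atan2(B,A) + arccos(C/0.3771) = -0.3498

θ₁ = -0.0875, θ₂ = 1.2215, θ₃ = -0.3498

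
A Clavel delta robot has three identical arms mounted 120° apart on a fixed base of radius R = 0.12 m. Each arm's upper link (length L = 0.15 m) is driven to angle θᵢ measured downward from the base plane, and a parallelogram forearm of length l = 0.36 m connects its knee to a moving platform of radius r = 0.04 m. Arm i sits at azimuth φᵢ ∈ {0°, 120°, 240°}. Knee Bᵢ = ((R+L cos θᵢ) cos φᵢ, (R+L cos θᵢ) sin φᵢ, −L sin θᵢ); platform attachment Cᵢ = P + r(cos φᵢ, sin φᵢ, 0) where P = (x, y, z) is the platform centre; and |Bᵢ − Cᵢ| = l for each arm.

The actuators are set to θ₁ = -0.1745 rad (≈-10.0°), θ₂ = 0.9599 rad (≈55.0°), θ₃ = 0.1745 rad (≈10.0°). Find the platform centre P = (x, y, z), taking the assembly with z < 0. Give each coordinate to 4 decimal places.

(0.1075, -0.1081, -0.2956)

S1 = (0.2277·cos0.0°, 0.2277·sin0.0°, 0.0260) = (0.2277, 0.0000, 0.0260)
S2 = (0.1660·cos120.0°, 0.1660·sin120.0°, -0.1229) = (-0.0830, 0.1438, -0.1229)
arm 3 at φ=240.0°: (R−r)+L cos θ3 = 0.2277;  S3 = (-0.1139, -0.1972, -0.0260)
subtract pairs → two planes through P
plane₁₂: -0.6215x+0.2876y+-0.2978z = -0.0099
det = 0.4416;  x = 0.0088+-0.3338z,  y = -0.0153+0.3141z
quadratic in z: (1.2101)z²+(0.0845)z+(-0.0808)=0, √Δ=0.6310 → z ∈ {-0.2956, 0.2258}; z = -0.2956 (taking z<0)
x = 0.1075, y = -0.1081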